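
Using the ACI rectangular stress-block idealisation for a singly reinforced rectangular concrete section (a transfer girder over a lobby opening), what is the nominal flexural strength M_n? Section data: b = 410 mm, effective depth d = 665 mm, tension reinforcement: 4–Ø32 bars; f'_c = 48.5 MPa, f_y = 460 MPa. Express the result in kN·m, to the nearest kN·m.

M_n ≈ 919 kN·m

A_s = 4 × 804 = 3216 mm².
T = A_s f_y = 3216 × 460 = 1479360 N = 1479.36 kN.
From C = T: a = T/(0.85 f'_c b) = 1479360/(0.85 × 48.5 × 410) = 87.52 mm.
M_n = T(d − a/2) = 1479.36 kN × (665 − 43.76) mm = 919.04 kN·m.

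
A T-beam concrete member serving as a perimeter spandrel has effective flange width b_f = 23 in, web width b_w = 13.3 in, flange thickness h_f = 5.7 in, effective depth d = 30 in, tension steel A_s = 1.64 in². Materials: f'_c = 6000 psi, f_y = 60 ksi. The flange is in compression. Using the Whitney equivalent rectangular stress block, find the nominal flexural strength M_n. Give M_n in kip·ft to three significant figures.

M_n ≈ 243 kip·ft

Tension: T = A_s f_y = 1.64 × 60 = 98.4 kips.
Try a within the flange: a = T/(0.85 f'_c b_f) = 98.4/(0.85 × 6 × 23) = 0.839 in.
Since a = 0.839 ≤ h_f = 5.7 in, the stress block lies entirely in the flange; analyse as a rectangular beam of width b_f.
M_n = T(d − a/2) = 98.4 × (30 − 0.4195) = 2910.7 kip·in.
M_n = 2910.7/12 = 242.56 kip·ft.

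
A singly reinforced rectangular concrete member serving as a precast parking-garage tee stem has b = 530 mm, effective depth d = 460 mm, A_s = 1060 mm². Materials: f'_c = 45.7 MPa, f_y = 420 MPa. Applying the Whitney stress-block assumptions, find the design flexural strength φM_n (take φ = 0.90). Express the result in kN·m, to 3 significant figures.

T = A_s f_y = 1060 × 420 = 445200 N = 445.2 kN.
From C = T: a = T/(0.85 f'_c b) = 445200/(0.85 × 45.7 × 530) = 21.62 mm.
M_n = T(d − a/2) = 445.2 kN × (460 − 10.81) mm = 199.98 kN·m.
φM_n = 0.90 × 199.98 = 179.98 kN·m.

φM_n ≈ 180 kN·m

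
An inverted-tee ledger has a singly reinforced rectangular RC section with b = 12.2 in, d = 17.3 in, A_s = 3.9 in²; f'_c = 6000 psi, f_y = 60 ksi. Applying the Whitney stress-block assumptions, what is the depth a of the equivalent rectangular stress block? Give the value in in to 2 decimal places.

T = A_s f_y = 3.9 × 60 = 234 kips.
a = T/(0.85 f'_c b) = 234/(0.85 × 6 × 12.2) = 3.76 in.

a ≈ 3.76 in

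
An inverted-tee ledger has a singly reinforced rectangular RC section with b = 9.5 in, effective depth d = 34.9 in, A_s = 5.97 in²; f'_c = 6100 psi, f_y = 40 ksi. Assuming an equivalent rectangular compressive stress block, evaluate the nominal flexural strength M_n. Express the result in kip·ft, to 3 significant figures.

T = A_s f_y = 5.97 × 40 = 238.8 kips.
a = T/(0.85 f'_c b) = 238.8/(0.85 × 6.1 × 9.5) = 4.848 in.
M_n = T(d − a/2) = 238.8 × (34.9 − 2.424) = 7755.3 kip·in = 7755.3/12 = 646.28 kip·ft.

M_n ≈ 646 kip·ft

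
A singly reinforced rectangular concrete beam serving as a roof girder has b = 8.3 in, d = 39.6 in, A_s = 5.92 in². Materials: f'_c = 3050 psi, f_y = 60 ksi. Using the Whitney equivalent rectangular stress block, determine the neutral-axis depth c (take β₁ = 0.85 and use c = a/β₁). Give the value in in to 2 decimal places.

T = A_s f_y = 5.92 × 60 = 355.2 kips.
a = T/(0.85 f'_c b) = 355.2/(0.85 × 3.05 × 8.3) = 16.5073 in.
With β₁ = 0.85, c = a/β₁ = 16.5073/0.85 = 19.42 in.

c ≈ 19.42 in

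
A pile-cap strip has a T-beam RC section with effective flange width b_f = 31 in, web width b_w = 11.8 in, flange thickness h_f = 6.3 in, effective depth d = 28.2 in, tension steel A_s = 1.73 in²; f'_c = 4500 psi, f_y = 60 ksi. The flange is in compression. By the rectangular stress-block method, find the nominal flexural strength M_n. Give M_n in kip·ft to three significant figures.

Tension: T = A_s f_y = 1.73 × 60 = 103.8 kips.
Try a within the flange: a = T/(0.85 f'_c b_f) = 103.8/(0.85 × 4.5 × 31) = 0.875 in.
Since a = 0.875 ≤ h_f = 6.3 in, the stress block lies entirely in the flange; analyse as a rectangular beam of width b_f.
M_n = T(d − a/2) = 103.8 × (28.2 − 0.4375) = 2881.7 kip·in.
M_n = 2881.7/12 = 240.14 kip·ft.

M_n ≈ 240 kip·ft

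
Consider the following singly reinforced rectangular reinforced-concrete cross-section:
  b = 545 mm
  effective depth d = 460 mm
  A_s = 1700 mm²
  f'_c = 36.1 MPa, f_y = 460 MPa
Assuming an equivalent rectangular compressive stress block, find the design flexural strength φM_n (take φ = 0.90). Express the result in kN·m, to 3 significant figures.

T = A_s f_y = 1700 × 460 = 782000 N = 782 kN.
From C = T: a = T/(0.85 f'_c b) = 782000/(0.85 × 36.1 × 545) = 46.76 mm.
M_n = T(d − a/2) = 782 kN × (460 − 23.38) mm = 341.44 kN·m.
φM_n = 0.90 × 341.44 = 307.30 kN·m.

φM_n ≈ 307 kN·m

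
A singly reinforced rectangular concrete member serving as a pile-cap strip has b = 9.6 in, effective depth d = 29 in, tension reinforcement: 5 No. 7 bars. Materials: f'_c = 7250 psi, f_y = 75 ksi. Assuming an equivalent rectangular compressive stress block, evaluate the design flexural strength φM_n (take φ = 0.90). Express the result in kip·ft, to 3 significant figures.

A_s = 5 × 0.6 = 3 in².
T = A_s f_y = 3 × 75 = 225 kips.
a = T/(0.85 f'_c b) = 225/(0.85 × 7.25 × 9.6) = 3.803 in.
M_n = T(d − a/2) = 225 × (29 − 1.9015) = 6097.2 kip·in = 6097.2/12 = 508.10 kip·ft.
φM_n = 0.90 × 508.10 = 457.29 kip·ft.

φM_n ≈ 457 kip·ft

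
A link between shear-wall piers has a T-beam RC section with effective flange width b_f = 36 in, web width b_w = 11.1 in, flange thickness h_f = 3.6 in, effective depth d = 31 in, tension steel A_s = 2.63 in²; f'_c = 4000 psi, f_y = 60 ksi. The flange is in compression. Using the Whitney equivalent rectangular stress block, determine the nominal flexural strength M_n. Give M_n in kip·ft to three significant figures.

Tension: T = A_s f_y = 2.63 × 60 = 157.8 kips.
Try a within the flange: a = T/(0.85 f'_c b_f) = 157.8/(0.85 × 4 × 36) = 1.289 in.
Since a = 1.289 ≤ h_f = 3.6 in, the stress block lies entirely in the flange; analyse as a rectangular beam of width b_f.
M_n = T(d − a/2) = 157.8 × (31 − 0.6445) = 4790.1 kip·in.
M_n = 4790.1/12 = 399.18 kip·ft.

M_n ≈ 399 kip·ft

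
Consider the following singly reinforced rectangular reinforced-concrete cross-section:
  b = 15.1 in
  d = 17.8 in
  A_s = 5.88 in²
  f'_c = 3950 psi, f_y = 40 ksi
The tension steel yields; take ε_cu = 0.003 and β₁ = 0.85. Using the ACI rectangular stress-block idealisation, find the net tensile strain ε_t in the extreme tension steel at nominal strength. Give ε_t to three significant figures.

ε_t ≈ 0.00678

a = A_s f_y/(0.85 f'_c b) = 4.639 in.
β₁ = 0.85, so c = a/β₁ = 4.639/0.85 = 5.458 in.
From the linear strain diagram with ε_cu = 0.003: ε_t = 0.003 (d − c)/c = 0.003 × (17.8 − 5.458)/5.458 = 0.00678.
Since ε_t ≥ 0.005, the section is tension-controlled.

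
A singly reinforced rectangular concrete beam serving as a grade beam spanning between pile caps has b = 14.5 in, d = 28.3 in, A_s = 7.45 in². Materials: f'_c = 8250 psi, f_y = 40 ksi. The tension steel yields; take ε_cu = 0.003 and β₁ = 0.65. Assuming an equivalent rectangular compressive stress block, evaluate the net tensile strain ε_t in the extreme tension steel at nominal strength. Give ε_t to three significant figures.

ε_t ≈ 0.0158

a = A_s f_y/(0.85 f'_c b) = 2.931 in.
β₁ = 0.65, so c = a/β₁ = 2.931/0.65 = 4.509 in.
From the linear strain diagram with ε_cu = 0.003: ε_t = 0.003 (d − c)/c = 0.003 × (28.3 − 4.509)/4.509 = 0.0158.
Since ε_t ≥ 0.005, the section is tension-controlled.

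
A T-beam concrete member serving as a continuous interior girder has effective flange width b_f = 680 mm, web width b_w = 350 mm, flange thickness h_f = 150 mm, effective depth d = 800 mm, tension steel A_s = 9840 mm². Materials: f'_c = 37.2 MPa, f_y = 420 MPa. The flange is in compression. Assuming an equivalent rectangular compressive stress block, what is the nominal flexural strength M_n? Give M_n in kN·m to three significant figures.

M_n ≈ 2890 kN·m

Tension: T = A_s f_y = 9840 × 420 = 4132800 N.
Try a within the flange: a = T/(0.85 f'_c b_f) = 4132800/(0.85 × 37.2 × 680) = 192.21 mm.
a = 192.21 > h_f = 150 mm: the block extends into the web. Split into flange-overhang and web parts.
C_f = 0.85 f'_c (b_f − b_w) h_f = 0.85 × 37.2 × (680 − 350) × 150 = 1565190 N.
Remaining web compression depth: a_w = (T − C_f)/(0.85 f'_c b_w) = (4132800 − 1565190)/(0.85 × 37.2 × 350) = 232.01 mm.
M_n = C_f(d − h_f/2) + (T − C_f)(d − a_w/2) = 1565190 × (800 − 75) + 2567610 × (800 − 116.005) = 1134.76 + 1756.23 = 2890.99 × 10⁶ N·mm.
M_n = 2890.99 kN·m.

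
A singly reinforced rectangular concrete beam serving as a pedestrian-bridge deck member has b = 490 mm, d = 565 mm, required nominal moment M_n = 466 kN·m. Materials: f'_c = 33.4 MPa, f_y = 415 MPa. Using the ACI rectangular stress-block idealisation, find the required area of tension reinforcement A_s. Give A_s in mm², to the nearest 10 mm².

A_s ≈ 2100 mm²

With M_n = 0.85 f'_c a b (d − a/2), solve the quadratic for a:
a = d − √(d² − 2M_n/(0.85 f'_c b)) = 565 − √(565² − 2 × 466×10⁶/(0.85 × 33.4 × 490)) = 62.78 mm.
A_s = 0.85 f'_c a b / f_y = 0.85 × 33.4 × 62.78 × 490 / 415 = 2104.4 mm².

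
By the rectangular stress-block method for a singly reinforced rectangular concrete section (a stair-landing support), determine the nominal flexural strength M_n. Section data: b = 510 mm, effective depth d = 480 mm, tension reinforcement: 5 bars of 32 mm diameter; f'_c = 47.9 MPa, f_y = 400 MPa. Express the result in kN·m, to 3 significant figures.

M_n ≈ 710 kN·m

A_s = 5 × 804 = 4020 mm².
T = A_s f_y = 4020 × 400 = 1608000 N = 1608 kN.
From C = T: a = T/(0.85 f'_c b) = 1608000/(0.85 × 47.9 × 510) = 77.44 mm.
M_n = T(d − a/2) = 1608 kN × (480 − 38.72) mm = 709.58 kN·m.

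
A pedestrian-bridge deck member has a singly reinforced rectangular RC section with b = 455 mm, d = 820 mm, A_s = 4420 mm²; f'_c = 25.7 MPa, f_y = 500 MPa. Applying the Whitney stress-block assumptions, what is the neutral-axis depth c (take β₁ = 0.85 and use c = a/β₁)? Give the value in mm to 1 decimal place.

T = A_s f_y = 4420 × 500 = 2210000 N = 2210 kN.
Setting C = 0.85 f'_c a b equal to T: a = 2210000/(0.85 × 25.7 × 455) = 222.346 mm.
With β₁ = 0.85, c = a/β₁ = 222.346/0.85 = 261.6 mm.

c ≈ 261.6 mm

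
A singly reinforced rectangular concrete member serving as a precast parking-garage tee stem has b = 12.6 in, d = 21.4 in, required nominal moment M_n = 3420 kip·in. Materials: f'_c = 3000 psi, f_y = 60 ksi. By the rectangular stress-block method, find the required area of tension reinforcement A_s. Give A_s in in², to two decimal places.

A_s ≈ 3.08 in²

From M_n = 0.85 f'_c a b (d − a/2):
a = d − √(d² − 2M_n/(0.85 f'_c b)) = 21.4 − √(21.4² − 2 × 3420/(0.85 × 3 × 12.6)) = 5.745 in.
A_s = 0.85 f'_c a b / f_y = 0.85 × 3 × 5.745 × 12.6 / 60 = 3.076 in².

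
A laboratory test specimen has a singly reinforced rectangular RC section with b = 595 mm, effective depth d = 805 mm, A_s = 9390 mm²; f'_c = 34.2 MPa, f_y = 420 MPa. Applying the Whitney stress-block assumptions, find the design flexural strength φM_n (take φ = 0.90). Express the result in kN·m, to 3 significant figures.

T = A_s f_y = 9390 × 420 = 3943800 N = 3943.8 kN.
From C = T: a = T/(0.85 f'_c b) = 3943800/(0.85 × 34.2 × 595) = 228.01 mm.
M_n = T(d − a/2) = 3943.8 kN × (805 − 114.005) mm = 2725.15 kN·m.
φM_n = 0.90 × 2725.15 = 2452.64 kN·m.

φM_n ≈ 2450 kN·m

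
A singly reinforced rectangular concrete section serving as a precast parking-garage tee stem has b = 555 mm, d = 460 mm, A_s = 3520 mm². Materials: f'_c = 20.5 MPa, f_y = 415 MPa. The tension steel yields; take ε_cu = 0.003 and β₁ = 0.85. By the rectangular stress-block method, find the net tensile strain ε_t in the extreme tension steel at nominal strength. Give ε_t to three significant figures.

ε_t ≈ 0.00477

a = A_s f_y/(0.85 f'_c b) = 151.05 mm.
β₁ = 0.85, so c = a/β₁ = 151.05/0.85 = 177.71 mm.
From the linear strain diagram with ε_cu = 0.003: ε_t = 0.003 (d − c)/c = 0.003 × (460 − 177.71)/177.71 = 0.00477.
ε_t is between 0.004 and 0.005 — transition zone.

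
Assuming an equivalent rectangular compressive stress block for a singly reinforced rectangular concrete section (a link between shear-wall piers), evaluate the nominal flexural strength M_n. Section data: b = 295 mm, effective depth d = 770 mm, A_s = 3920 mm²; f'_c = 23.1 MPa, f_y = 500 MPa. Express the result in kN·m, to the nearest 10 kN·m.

T = A_s f_y = 3920 × 500 = 1960000 N = 1960 kN.
From C = T: a = T/(0.85 f'_c b) = 1960000/(0.85 × 23.1 × 295) = 338.38 mm.
M_n = T(d − a/2) = 1960 kN × (770 − 169.19) mm = 1177.59 kN·m.

M_n ≈ 1180 kN·m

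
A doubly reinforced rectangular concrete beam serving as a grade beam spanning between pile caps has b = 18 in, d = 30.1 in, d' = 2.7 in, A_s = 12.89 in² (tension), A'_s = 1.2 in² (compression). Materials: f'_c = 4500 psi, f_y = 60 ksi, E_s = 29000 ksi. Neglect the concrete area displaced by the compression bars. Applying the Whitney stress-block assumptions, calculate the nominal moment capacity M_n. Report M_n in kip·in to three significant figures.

Assume both steels yield.
a = (A_s − A'_s) f_y/(0.85 f'_c b) = (12.89 − 1.2) × 60/(0.85 × 4.5 × 18) = 10.187 in.
c = a/β₁ = 10.187/0.825 = 12.348 in; ε'_s = 0.003(c − d')/c = 0.0023 ≥ ε_y = 0.0021, so the compression steel yields.
M_n = (A_s − A'_s) f_y (d − a/2) + A'_s f_y (d − d') = 701.4 × (30.1 − 5.0935) + 72 × (30.1 − 2.7) = 17539.6 + 1972.8 = 19512.4 kip·in.

M_n ≈ 19500 kip·in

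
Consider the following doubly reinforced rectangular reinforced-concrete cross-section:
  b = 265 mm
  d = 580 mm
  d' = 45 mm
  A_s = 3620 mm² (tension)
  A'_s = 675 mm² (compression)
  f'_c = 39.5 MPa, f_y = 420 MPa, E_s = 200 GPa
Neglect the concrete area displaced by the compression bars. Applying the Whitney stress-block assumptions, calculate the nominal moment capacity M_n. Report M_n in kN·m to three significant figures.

Assume both tension and compression steel yield.
Net tension couple steel: A_s − A'_s = 2945 mm².
a = (A_s − A'_s) f_y / (0.85 f'_c b) = 1236900/(0.85 × 39.5 × 265) = 139.02 mm.
c = a/β₁ = 139.02/0.768 = 181.02 mm; ε'_s = 0.003(c − d')/c = 0.0023 ≥ f_y/E_s = 0.0021, so compression steel does yield.
M_n = (A_s − A'_s) f_y (d − a/2) + A'_s f_y (d − d') = [1236900 × (580 − 69.51) + 283500 × (580 − 45)] × 10⁻⁶ = 631.43 + 151.67 = 783.10 kN·m.

M_n ≈ 783 kN·m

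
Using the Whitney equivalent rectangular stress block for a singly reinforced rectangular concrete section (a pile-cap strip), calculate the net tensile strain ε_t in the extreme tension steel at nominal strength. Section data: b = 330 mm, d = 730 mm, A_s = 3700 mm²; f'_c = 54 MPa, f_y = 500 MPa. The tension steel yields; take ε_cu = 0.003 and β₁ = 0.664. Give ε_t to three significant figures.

ε_t ≈ 0.00891

a = A_s f_y/(0.85 f'_c b) = 122.14 mm.
β₁ = 0.664, so c = a/β₁ = 122.14/0.664 = 183.95 mm.
From the linear strain diagram with ε_cu = 0.003: ε_t = 0.003 (d − c)/c = 0.003 × (730 − 183.95)/183.95 = 0.00891.
Since ε_t ≥ 0.005, the section is tension-controlled.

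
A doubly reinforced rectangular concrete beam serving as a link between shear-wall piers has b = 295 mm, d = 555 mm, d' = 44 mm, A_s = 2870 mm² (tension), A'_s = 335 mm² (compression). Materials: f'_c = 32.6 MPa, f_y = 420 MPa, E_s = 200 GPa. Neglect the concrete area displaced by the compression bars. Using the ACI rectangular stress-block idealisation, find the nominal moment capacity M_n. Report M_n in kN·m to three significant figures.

Assume both tension and compression steel yield.
Net tension couple steel: A_s − A'_s = 2535 mm².
a = (A_s − A'_s) f_y / (0.85 f'_c b) = 1064700/(0.85 × 32.6 × 295) = 130.25 mm.
c = a/β₁ = 130.25/0.817 = 159.42 mm; ε'_s = 0.003(c − d')/c = 0.0022 ≥ f_y/E_s = 0.0021, so compression steel does yield.
M_n = (A_s − A'_s) f_y (d − a/2) + A'_s f_y (d − d') = [1064700 × (555 − 65.125) + 140700 × (555 − 44)] × 10⁻⁶ = 521.57 + 71.90 = 593.47 kN·m.

M_n ≈ 593 kN·m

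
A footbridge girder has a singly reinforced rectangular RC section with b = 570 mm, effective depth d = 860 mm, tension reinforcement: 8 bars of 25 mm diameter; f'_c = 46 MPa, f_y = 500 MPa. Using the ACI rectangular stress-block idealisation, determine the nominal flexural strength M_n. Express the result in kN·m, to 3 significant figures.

A_s = 8 × 491 = 3928 mm².
T = A_s f_y = 3928 × 500 = 1964000 N = 1964 kN.
From C = T: a = T/(0.85 f'_c b) = 1964000/(0.85 × 46 × 570) = 88.12 mm.
M_n = T(d − a/2) = 1964 kN × (860 − 44.06) mm = 1602.51 kN·m.

M_n ≈ 1600 kN·m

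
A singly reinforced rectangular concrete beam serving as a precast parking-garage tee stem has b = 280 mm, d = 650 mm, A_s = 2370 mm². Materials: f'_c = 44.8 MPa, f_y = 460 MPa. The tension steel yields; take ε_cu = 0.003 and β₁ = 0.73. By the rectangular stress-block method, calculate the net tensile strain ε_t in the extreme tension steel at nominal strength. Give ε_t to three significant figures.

a = A_s f_y/(0.85 f'_c b) = 102.25 mm.
β₁ = 0.73, so c = a/β₁ = 102.25/0.73 = 140.07 mm.
From the linear strain diagram with ε_cu = 0.003: ε_t = 0.003 (d − c)/c = 0.003 × (650 − 140.07)/140.07 = 0.0109.
Since ε_t ≥ 0.005, the section is tension-controlled.

ε_t ≈ 0.0109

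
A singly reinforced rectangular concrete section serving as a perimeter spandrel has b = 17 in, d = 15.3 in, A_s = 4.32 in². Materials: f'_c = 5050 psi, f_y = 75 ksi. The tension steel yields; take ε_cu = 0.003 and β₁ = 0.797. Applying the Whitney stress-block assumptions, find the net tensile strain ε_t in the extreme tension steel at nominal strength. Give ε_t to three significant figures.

a = A_s f_y/(0.85 f'_c b) = 4.440 in.
β₁ = 0.797, so c = a/β₁ = 4.440/0.797 = 5.571 in.
From the linear strain diagram with ε_cu = 0.003: ε_t = 0.003 (d − c)/c = 0.003 × (15.3 − 5.571)/5.571 = 0.00524.
Since ε_t ≥ 0.005, the section is tension-controlled.

ε_t ≈ 0.00524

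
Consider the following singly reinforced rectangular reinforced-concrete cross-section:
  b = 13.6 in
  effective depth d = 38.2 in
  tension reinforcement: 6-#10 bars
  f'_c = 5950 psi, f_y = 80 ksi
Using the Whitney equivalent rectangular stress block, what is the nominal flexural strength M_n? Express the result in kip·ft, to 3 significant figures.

M_n ≈ 1720 kip·ft

A_s = 6 × 1.27 = 7.62 in².
T = A_s f_y = 7.62 × 80 = 609.6 kips.
a = T/(0.85 f'_c b) = 609.6/(0.85 × 5.95 × 13.6) = 8.863 in.
M_n = T(d − a/2) = 609.6 × (38.2 − 4.4315) = 20585.3 kip·in = 20585.3/12 = 1715.44 kip·ft.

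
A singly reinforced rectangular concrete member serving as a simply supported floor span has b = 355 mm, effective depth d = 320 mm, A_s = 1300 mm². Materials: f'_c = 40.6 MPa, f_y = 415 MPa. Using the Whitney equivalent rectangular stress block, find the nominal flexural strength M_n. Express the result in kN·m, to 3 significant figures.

M_n ≈ 161 kN·m

T = A_s f_y = 1300 × 415 = 539500 N = 539.5 kN.
From C = T: a = T/(0.85 f'_c b) = 539500/(0.85 × 40.6 × 355) = 44.04 mm.
M_n = T(d − a/2) = 539.5 kN × (320 − 22.02) mm = 160.76 kN·m.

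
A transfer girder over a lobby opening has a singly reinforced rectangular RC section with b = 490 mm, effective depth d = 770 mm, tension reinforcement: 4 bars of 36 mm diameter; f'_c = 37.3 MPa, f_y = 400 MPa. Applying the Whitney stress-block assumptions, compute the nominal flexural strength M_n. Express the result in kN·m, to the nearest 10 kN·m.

A_s = 4 × 1018 = 4072 mm².
T = A_s f_y = 4072 × 400 = 1628800 N = 1628.8 kN.
From C = T: a = T/(0.85 f'_c b) = 1628800/(0.85 × 37.3 × 490) = 104.84 mm.
M_n = T(d − a/2) = 1628.8 kN × (770 − 52.42) mm = 1168.79 kN·m.

M_n ≈ 1170 kN·m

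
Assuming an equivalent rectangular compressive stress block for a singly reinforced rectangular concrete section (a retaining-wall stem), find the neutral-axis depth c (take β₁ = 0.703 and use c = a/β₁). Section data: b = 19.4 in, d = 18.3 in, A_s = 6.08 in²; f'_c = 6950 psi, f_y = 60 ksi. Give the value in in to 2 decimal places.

T = A_s f_y = 6.08 × 60 = 364.8 kips.
a = T/(0.85 f'_c b) = 364.8/(0.85 × 6.95 × 19.4) = 3.1831 in.
With β₁ = 0.703, c = a/β₁ = 3.1831/0.703 = 4.53 in.

c ≈ 4.53 in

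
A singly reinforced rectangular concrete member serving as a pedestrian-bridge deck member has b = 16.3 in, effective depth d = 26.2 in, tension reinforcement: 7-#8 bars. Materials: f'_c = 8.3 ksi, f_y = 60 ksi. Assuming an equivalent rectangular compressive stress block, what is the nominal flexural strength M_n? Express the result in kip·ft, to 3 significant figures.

M_n ≈ 685 kip·ft

A_s = 7 × 0.79 = 5.53 in².
T = A_s f_y = 5.53 × 60 = 331.8 kips.
a = T/(0.85 f'_c b) = 331.8/(0.85 × 8.3 × 16.3) = 2.885 in.
M_n = T(d − a/2) = 331.8 × (26.2 − 1.4425) = 8214.5 kip·in = 8214.5/12 = 684.54 kip·ft.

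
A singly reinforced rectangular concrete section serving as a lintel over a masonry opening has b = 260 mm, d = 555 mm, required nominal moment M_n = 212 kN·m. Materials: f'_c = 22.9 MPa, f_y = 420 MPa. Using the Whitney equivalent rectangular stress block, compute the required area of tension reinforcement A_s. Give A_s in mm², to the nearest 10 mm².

A_s ≈ 980 mm²

With M_n = 0.85 f'_c a b (d − a/2), solve the quadratic for a:
a = d − √(d² − 2M_n/(0.85 f'_c b)) = 555 − √(555² − 2 × 212×10⁶/(0.85 × 22.9 × 260)) = 81.45 mm.
A_s = 0.85 f'_c a b / f_y = 0.85 × 22.9 × 81.45 × 260 / 420 = 981.5 mm².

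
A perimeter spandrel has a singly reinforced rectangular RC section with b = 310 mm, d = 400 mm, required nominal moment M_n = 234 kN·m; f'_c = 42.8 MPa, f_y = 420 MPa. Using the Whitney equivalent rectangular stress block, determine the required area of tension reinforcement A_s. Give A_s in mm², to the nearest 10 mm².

A_s ≈ 1500 mm²

With M_n = 0.85 f'_c a b (d − a/2), solve the quadratic for a:
a = d − √(d² − 2M_n/(0.85 f'_c b)) = 400 − √(400² − 2 × 234×10⁶/(0.85 × 42.8 × 310)) = 55.76 mm.
A_s = 0.85 f'_c a b / f_y = 0.85 × 42.8 × 55.76 × 310 / 420 = 1497.3 mm².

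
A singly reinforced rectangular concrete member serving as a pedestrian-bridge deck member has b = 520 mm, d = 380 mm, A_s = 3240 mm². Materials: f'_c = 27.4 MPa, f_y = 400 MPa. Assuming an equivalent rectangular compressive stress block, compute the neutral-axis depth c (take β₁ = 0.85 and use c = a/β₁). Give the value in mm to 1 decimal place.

T = A_s f_y = 3240 × 400 = 1296000 N = 1296 kN.
Setting C = 0.85 f'_c a b equal to T: a = 1296000/(0.85 × 27.4 × 520) = 107.012 mm.
With β₁ = 0.85, c = a/β₁ = 107.012/0.85 = 125.9 mm.

c ≈ 125.9 mm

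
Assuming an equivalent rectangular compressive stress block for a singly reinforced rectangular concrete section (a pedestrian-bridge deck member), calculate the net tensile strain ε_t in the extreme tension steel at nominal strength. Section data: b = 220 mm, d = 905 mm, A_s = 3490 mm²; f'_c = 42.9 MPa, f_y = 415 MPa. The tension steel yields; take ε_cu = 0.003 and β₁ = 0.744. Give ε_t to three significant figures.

a = A_s f_y/(0.85 f'_c b) = 180.54 mm.
β₁ = 0.744, so c = a/β₁ = 180.54/0.744 = 242.66 mm.
From the linear strain diagram with ε_cu = 0.003: ε_t = 0.003 (d − c)/c = 0.003 × (905 − 242.66)/242.66 = 0.00819.
Since ε_t ≥ 0.005, the section is tension-controlled.

ε_t ≈ 0.00819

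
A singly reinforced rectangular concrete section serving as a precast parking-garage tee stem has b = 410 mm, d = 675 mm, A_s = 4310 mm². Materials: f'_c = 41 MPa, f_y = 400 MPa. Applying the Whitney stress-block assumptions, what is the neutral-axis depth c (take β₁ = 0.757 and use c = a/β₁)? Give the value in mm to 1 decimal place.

c ≈ 159.4 mm

T = A_s f_y = 4310 × 400 = 1724000 N = 1724 kN.
Setting C = 0.85 f'_c a b equal to T: a = 1724000/(0.85 × 41 × 410) = 120.656 mm.
With β₁ = 0.757, c = a/β₁ = 120.656/0.757 = 159.4 mm.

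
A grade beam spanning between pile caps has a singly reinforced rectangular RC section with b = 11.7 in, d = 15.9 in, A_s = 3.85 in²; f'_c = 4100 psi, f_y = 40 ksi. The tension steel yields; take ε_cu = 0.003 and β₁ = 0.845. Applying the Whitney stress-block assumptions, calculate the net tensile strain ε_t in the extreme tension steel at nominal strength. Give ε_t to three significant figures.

ε_t ≈ 0.00767

a = A_s f_y/(0.85 f'_c b) = 3.777 in.
β₁ = 0.845, so c = a/β₁ = 3.777/0.845 = 4.470 in.
From the linear strain diagram with ε_cu = 0.003: ε_t = 0.003 (d − c)/c = 0.003 × (15.9 − 4.470)/4.470 = 0.00767.
Since ε_t ≥ 0.005, the section is tension-controlled.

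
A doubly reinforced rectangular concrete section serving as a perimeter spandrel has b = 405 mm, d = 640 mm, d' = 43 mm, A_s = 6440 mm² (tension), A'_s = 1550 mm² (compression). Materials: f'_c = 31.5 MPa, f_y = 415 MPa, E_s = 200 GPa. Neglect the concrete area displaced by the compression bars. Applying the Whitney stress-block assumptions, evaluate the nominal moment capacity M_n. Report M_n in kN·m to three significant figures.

Assume both tension and compression steel yield.
Net tension couple steel: A_s − A'_s = 4890 mm².
a = (A_s − A'_s) f_y / (0.85 f'_c b) = 2029350/(0.85 × 31.5 × 405) = 187.14 mm.
c = a/β₁ = 187.14/0.825 = 226.84 mm; ε'_s = 0.003(c − d')/c = 0.0024 ≥ f_y/E_s = 0.0021, so compression steel does yield.
M_n = (A_s − A'_s) f_y (d − a/2) + A'_s f_y (d − d') = [2029350 × (640 − 93.57) + 643250 × (640 − 43)] × 10⁻⁶ = 1108.90 + 384.02 = 1492.92 kN·m.

M_n ≈ 1490 kN·m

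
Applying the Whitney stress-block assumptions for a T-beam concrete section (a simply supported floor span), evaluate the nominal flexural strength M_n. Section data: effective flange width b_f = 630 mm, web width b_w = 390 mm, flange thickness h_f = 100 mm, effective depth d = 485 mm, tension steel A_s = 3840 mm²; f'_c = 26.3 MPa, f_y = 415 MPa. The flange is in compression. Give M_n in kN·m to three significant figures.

Tension: T = A_s f_y = 3840 × 415 = 1593600 N.
Try a within the flange: a = T/(0.85 f'_c b_f) = 1593600/(0.85 × 26.3 × 630) = 113.15 mm.
a = 113.15 > h_f = 100 mm: the block extends into the web. Split into flange-overhang and web parts.
C_f = 0.85 f'_c (b_f − b_w) h_f = 0.85 × 26.3 × (630 − 390) × 100 = 536520 N.
Remaining web compression depth: a_w = (T − C_f)/(0.85 f'_c b_w) = (1593600 − 536520)/(0.85 × 26.3 × 390) = 121.25 mm.
M_n = C_f(d − h_f/2) + (T − C_f)(d − a_w/2) = 536520 × (485 − 50) + 1057080 × (485 − 60.625) = 233.39 + 448.60 = 681.99 × 10⁶ N·mm.
M_n = 681.99 kN·m.

M_n ≈ 682 kN·m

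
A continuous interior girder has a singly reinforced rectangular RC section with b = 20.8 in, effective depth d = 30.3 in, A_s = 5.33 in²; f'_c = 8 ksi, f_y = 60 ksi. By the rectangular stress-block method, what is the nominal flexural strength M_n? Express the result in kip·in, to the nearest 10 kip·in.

M_n ≈ 9330 kip·in

T = A_s f_y = 5.33 × 60 = 319.8 kips.
a = T/(0.85 f'_c b) = 319.8/(0.85 × 8 × 20.8) = 2.261 in.
M_n = T(d − a/2) = 319.8 × (30.3 − 1.1305) = 9328.4 kip·in.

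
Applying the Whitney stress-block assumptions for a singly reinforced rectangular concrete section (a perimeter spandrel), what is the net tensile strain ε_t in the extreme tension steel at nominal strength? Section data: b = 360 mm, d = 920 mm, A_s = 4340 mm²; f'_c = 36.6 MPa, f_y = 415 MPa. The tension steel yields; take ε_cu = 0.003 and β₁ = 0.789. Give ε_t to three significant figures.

ε_t ≈ 0.0105

a = A_s f_y/(0.85 f'_c b) = 160.82 mm.
β₁ = 0.789, so c = a/β₁ = 160.82/0.789 = 203.83 mm.
From the linear strain diagram with ε_cu = 0.003: ε_t = 0.003 (d − c)/c = 0.003 × (920 − 203.83)/203.83 = 0.0105.
Since ε_t ≥ 0.005, the section is tension-controlled.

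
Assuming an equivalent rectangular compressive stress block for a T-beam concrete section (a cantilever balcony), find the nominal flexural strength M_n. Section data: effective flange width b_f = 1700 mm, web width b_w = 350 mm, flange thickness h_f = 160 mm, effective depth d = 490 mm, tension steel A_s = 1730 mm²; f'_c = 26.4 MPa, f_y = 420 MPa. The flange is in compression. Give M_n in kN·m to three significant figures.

M_n ≈ 349 kN·m

Tension: T = A_s f_y = 1730 × 420 = 726600 N.
Try a within the flange: a = T/(0.85 f'_c b_f) = 726600/(0.85 × 26.4 × 1700) = 19.05 mm.
Since a = 19.05 ≤ h_f = 160 mm, the stress block lies entirely in the flange; analyse as a rectangular beam of width b_f.
M_n = T(d − a/2) = 726600 × (490 − 9.525) = 349.11 × 10⁶ N·mm.
M_n = 349.11 kN·m.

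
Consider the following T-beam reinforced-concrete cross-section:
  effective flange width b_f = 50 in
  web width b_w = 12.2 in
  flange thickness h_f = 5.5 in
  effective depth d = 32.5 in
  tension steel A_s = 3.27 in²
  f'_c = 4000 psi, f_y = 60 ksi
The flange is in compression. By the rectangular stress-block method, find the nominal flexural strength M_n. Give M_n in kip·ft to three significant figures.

M_n ≈ 522 kip·ft

Tension: T = A_s f_y = 3.27 × 60 = 196.2 kips.
Try a within the flange: a = T/(0.85 f'_c b_f) = 196.2/(0.85 × 4 × 50) = 1.154 in.
Since a = 1.154 ≤ h_f = 5.5 in, the stress block lies entirely in the flange; analyse as a rectangular beam of width b_f.
M_n = T(d − a/2) = 196.2 × (32.5 − 0.577) = 6263.3 kip·in.
M_n = 6263.3/12 = 521.94 kip·ft.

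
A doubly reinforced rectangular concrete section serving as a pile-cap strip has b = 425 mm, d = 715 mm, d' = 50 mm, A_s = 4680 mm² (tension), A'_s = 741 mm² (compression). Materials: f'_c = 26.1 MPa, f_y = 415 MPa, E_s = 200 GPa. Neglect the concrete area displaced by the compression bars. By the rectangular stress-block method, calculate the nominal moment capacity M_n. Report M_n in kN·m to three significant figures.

M_n ≈ 1230 kN·m

Assume both tension and compression steel yield.
Net tension couple steel: A_s − A'_s = 3939 mm².
a = (A_s − A'_s) f_y / (0.85 f'_c b) = 1634685/(0.85 × 26.1 × 425) = 173.37 mm.
c = a/β₁ = 173.37/0.85 = 203.96 mm; ε'_s = 0.003(c − d')/c = 0.0023 ≥ f_y/E_s = 0.0021, so compression steel does yield.
M_n = (A_s − A'_s) f_y (d − a/2) + A'_s f_y (d − d') = [1634685 × (715 − 86.685) + 307515 × (715 − 50)] × 10⁻⁶ = 1027.10 + 204.50 = 1231.60 kN·m.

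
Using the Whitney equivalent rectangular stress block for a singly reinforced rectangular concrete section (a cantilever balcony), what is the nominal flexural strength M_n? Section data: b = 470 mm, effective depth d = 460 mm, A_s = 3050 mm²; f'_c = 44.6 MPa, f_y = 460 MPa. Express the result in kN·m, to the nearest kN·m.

M_n ≈ 590 kN·m

T = A_s f_y = 3050 × 460 = 1403000 N = 1403 kN.
From C = T: a = T/(0.85 f'_c b) = 1403000/(0.85 × 44.6 × 470) = 78.74 mm.
M_n = T(d − a/2) = 1403 kN × (460 − 39.37) mm = 590.14 kN·m.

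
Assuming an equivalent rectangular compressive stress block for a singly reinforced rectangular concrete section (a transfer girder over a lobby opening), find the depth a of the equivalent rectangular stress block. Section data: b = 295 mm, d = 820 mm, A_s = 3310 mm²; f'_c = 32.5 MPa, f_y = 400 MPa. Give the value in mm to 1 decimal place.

T = A_s f_y = 3310 × 400 = 1324000 N = 1324 kN.
Setting C = 0.85 f'_c a b equal to T: a = 1324000/(0.85 × 32.5 × 295) = 162.5 mm.

a ≈ 162.5 mm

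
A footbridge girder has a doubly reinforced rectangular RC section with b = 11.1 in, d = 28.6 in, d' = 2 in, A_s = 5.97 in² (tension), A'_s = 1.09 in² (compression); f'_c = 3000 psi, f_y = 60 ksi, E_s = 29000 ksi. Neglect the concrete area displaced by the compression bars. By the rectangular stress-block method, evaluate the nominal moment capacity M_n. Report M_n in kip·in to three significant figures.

M_n ≈ 8600 kip·in

Assume both steels yield.
a = (A_s − A'_s) f_y/(0.85 f'_c b) = (5.97 − 1.09) × 60/(0.85 × 3 × 11.1) = 10.344 in.
c = a/β₁ = 10.344/0.85 = 12.169 in; ε'_s = 0.003(c − d')/c = 0.0025 ≥ ε_y = 0.0021, so the compression steel yields.
M_n = (A_s − A'_s) f_y (d − a/2) + A'_s f_y (d − d') = 292.8 × (28.6 − 5.172) + 65.4 × (28.6 − 2) = 6859.7 + 1739.6 = 8599.3 kip·in.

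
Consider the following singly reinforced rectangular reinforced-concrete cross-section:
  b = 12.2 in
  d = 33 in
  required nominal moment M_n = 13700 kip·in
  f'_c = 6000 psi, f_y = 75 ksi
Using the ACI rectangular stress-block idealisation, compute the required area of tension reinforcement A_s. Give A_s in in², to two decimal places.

A_s ≈ 6.25 in²

From M_n = 0.85 f'_c a b (d − a/2):
a = d − √(d² − 2M_n/(0.85 f'_c b)) = 33 − √(33² − 2 × 13700/(0.85 × 6 × 12.2)) = 7.532 in.
A_s = 0.85 f'_c a b / f_y = 0.85 × 6 × 7.532 × 12.2 / 75 = 6.249 in².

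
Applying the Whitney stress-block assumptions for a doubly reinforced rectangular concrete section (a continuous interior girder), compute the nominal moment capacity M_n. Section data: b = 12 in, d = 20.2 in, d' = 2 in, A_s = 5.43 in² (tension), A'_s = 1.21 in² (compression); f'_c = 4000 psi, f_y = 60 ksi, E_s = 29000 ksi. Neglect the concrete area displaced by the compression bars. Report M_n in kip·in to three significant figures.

Assume both steels yield.
a = (A_s − A'_s) f_y/(0.85 f'_c b) = (5.43 − 1.21) × 60/(0.85 × 4 × 12) = 6.206 in.
c = a/β₁ = 6.206/0.85 = 7.301 in; ε'_s = 0.003(c − d')/c = 0.0022 ≥ ε_y = 0.0021, so the compression steel yields.
M_n = (A_s − A'_s) f_y (d − a/2) + A'_s f_y (d − d') = 253.2 × (20.2 − 3.103) + 72.6 × (20.2 − 2) = 4329.0 + 1321.3 = 5650.3 kip·in.

M_n ≈ 5650 kip·in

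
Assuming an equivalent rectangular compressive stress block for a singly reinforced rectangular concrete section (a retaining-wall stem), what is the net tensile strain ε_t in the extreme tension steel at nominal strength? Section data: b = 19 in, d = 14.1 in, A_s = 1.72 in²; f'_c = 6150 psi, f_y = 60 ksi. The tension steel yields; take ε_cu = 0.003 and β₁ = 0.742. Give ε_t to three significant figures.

ε_t ≈ 0.0272

a = A_s f_y/(0.85 f'_c b) = 1.039 in.
β₁ = 0.742, so c = a/β₁ = 1.039/0.742 = 1.400 in.
From the linear strain diagram with ε_cu = 0.003: ε_t = 0.003 (d − c)/c = 0.003 × (14.1 − 1.400)/1.400 = 0.0272.
Since ε_t ≥ 0.005, the section is tension-controlled.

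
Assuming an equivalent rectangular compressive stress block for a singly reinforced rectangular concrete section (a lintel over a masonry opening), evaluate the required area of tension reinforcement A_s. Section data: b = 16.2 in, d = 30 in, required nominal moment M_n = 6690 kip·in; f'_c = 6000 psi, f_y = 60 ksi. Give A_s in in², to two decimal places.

A_s ≈ 3.90 in²

From M_n = 0.85 f'_c a b (d − a/2):
a = d − √(d² − 2M_n/(0.85 f'_c b)) = 30 − √(30² − 2 × 6690/(0.85 × 6 × 16.2)) = 2.833 in.
A_s = 0.85 f'_c a b / f_y = 0.85 × 6 × 2.833 × 16.2 / 60 = 3.901 in².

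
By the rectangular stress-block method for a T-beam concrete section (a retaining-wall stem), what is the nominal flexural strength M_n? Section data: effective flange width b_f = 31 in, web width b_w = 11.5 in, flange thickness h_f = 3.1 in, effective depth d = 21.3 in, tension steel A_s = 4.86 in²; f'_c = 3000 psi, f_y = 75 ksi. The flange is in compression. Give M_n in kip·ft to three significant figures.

Tension: T = A_s f_y = 4.86 × 75 = 364.5 kips.
Try a within the flange: a = T/(0.85 f'_c b_f) = 364.5/(0.85 × 3 × 31) = 4.611 in.
a = 4.611 > h_f = 3.1 in: the block extends into the web. Split into flange-overhang and web parts.
C_f = 0.85 f'_c (b_f − b_w) h_f = 0.85 × 3 × (31 − 11.5) × 3.1 = 154.1 kips.
Remaining web compression depth: a_w = (T − C_f)/(0.85 f'_c b_w) = (364.5 − 154.1)/(0.85 × 3 × 11.5) = 7.175 in.
M_n = C_f(d − h_f/2) + (T − C_f)(d − a_w/2) = 154.1 × (21.3 − 1.55) + 210.4 × (21.3 − 3.5875) = 3043.5 + 3726.7 = 6770.2 kip·in.
M_n = 6770.2/12 = 564.18 kip·ft.

M_n ≈ 564 kip·ft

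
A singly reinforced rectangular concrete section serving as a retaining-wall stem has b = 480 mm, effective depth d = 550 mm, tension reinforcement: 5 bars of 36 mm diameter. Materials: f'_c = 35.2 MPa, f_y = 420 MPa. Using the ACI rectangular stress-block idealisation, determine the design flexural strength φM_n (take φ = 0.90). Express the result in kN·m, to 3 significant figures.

φM_n ≈ 915 kN·m

A_s = 5 × 1018 = 5090 mm².
T = A_s f_y = 5090 × 420 = 2137800 N = 2137.8 kN.
From C = T: a = T/(0.85 f'_c b) = 2137800/(0.85 × 35.2 × 480) = 148.86 mm.
M_n = T(d − a/2) = 2137.8 kN × (550 − 74.43) mm = 1016.67 kN·m.
φM_n = 0.90 × 1016.67 = 915.00 kN·m.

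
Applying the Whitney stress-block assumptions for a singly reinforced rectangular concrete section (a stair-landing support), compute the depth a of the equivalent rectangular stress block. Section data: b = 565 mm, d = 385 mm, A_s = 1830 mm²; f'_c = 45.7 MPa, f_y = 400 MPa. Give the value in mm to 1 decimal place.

T = A_s f_y = 1830 × 400 = 732000 N = 732 kN.
Setting C = 0.85 f'_c a b equal to T: a = 732000/(0.85 × 45.7 × 565) = 33.4 mm.

a ≈ 33.4 mm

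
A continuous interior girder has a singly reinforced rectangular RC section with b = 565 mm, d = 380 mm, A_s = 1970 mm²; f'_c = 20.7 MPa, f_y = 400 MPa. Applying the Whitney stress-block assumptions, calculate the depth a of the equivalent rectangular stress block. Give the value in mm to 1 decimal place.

T = A_s f_y = 1970 × 400 = 788000 N = 788 kN.
Setting C = 0.85 f'_c a b equal to T: a = 788000/(0.85 × 20.7 × 565) = 79.3 mm.

a ≈ 79.3 mm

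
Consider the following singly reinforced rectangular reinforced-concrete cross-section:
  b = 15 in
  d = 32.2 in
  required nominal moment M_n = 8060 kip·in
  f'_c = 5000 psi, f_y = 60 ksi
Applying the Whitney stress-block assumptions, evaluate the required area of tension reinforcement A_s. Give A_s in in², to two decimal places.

A_s ≈ 4.46 in²

From M_n = 0.85 f'_c a b (d − a/2):
a = d − √(d² − 2M_n/(0.85 f'_c b)) = 32.2 − √(32.2² − 2 × 8060/(0.85 × 5 × 15)) = 4.200 in.
A_s = 0.85 f'_c a b / f_y = 0.85 × 5 × 4.200 × 15 / 60 = 4.463 in².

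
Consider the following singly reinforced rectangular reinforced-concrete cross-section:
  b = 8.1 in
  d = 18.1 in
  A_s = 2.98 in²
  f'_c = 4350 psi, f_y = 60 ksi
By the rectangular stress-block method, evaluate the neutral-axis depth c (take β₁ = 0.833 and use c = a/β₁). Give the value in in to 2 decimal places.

T = A_s f_y = 2.98 × 60 = 178.8 kips.
a = T/(0.85 f'_c b) = 178.8/(0.85 × 4.35 × 8.1) = 5.9700 in.
With β₁ = 0.833, c = a/β₁ = 5.9700/0.833 = 7.17 in.

c ≈ 7.17 in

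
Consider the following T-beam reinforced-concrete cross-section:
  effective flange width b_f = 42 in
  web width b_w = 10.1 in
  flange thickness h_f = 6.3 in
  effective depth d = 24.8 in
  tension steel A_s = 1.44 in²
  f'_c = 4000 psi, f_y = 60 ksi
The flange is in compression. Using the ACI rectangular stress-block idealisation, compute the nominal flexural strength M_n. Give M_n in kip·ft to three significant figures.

Tension: T = A_s f_y = 1.44 × 60 = 86.4 kips.
Try a within the flange: a = T/(0.85 f'_c b_f) = 86.4/(0.85 × 4 × 42) = 0.605 in.
Since a = 0.605 ≤ h_f = 6.3 in, the stress block lies entirely in the flange; analyse as a rectangular beam of width b_f.
M_n = T(d − a/2) = 86.4 × (24.8 − 0.3025) = 2116.6 kip·in.
M_n = 2116.6/12 = 176.38 kip·ft.

M_n ≈ 176 kip·ft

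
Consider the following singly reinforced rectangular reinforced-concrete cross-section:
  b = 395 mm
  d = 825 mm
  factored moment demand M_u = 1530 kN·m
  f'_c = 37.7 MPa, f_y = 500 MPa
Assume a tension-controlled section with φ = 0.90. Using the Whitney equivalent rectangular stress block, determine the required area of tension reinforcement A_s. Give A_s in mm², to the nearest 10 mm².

A_s ≈ 4640 mm²

M_n = M_u/φ = 1530/0.90 = 1700 kN·m.
With M_n = 0.85 f'_c a b (d − a/2), solve the quadratic for a:
a = d − √(d² − 2M_n/(0.85 f'_c b)) = 825 − √(825² − 2 × 1700×10⁶/(0.85 × 37.7 × 395)) = 183.12 mm.
A_s = 0.85 f'_c a b / f_y = 0.85 × 37.7 × 183.12 × 395 / 500 = 4635.8 mm².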